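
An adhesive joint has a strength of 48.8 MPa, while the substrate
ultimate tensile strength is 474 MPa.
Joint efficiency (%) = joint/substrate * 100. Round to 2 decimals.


Efficiency = 48.8 / 474 * 100
= 10.30%

10.30


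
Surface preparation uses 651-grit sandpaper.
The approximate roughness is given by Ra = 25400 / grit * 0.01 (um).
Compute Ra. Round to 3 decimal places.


Ra = 25400 / 651 * 0.01
= 254 / 651
= 0.390 um

0.390


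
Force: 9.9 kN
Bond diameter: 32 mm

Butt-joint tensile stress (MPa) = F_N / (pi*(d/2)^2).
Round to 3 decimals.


F_N = 9.9 * 1000 = 9900.0 N
A = pi*(16.0)^2 = 804.2477 mm^2
stress = 9900.0 / 804.2477 = 12.310 MPa

12.310


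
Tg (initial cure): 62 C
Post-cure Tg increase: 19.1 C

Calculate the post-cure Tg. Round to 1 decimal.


Post-cure Tg = 62 + 19.1 = 81.1 C

81.1


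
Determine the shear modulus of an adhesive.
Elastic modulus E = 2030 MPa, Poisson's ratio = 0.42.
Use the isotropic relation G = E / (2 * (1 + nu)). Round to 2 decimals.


G = 2030 / (2*(1+0.42)) = 2030 / 2.84
= 714.79 MPa

714.79


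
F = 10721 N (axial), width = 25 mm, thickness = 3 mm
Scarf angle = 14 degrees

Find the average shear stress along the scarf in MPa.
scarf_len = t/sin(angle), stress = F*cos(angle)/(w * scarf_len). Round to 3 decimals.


scarf_len = 3/sin(14 deg) = 12.4007
cos(14 deg) = 0.970296
stress = 10721*0.970296/(25*12.4007) = 33.555 MPa

33.555


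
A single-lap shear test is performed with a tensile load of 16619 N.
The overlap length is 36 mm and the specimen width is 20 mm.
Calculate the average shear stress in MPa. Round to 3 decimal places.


Shear stress = F / (overlap * width)
= 16619 / (36 * 20)
= 16619 / 720
= 23.082 MPa

23.082


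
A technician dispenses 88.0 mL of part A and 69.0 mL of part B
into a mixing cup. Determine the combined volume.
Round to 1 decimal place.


Combined volume = 88.0 + 69.0
= 157.0 mL

157.0


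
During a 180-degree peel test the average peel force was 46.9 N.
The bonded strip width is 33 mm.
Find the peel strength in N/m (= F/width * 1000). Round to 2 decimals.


Peel strength = F/width * 1000
= 46.9 / 33 * 1000
= 1421.21 N/m

1421.21


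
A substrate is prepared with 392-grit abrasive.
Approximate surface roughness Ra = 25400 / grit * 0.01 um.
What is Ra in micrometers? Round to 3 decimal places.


Ra = 25400 / 392 * 0.01 = 0.648 um

0.648


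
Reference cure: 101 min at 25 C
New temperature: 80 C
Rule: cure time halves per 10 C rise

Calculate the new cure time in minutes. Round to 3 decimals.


factor = 2^((80-25)/10) = 45.2548
t_new = 101 / 45.2548 = 2.232 min

2.232


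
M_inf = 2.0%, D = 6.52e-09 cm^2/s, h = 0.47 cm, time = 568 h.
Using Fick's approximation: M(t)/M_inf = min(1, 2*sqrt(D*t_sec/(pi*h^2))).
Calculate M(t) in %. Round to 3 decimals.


t = 2044800 s
ratio = min(1, 2*sqrt(6.52e-09*2044800/(pi*0.2209)))
= 0.277208
M(t) = 2.0 * 0.277208 = 0.554%

0.554


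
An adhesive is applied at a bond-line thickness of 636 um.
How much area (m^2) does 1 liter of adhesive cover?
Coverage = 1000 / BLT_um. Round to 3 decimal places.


Coverage = 1000 / 636 = 1.572 m^2

1.572


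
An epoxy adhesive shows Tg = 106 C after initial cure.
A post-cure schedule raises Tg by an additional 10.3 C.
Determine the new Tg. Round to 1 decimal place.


New Tg = 106 + 10.3
= 116.3 C

116.3


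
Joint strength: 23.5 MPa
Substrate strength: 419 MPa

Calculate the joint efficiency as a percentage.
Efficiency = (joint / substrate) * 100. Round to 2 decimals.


Efficiency = (23.5 / 419) * 100 = 5.61%

5.61


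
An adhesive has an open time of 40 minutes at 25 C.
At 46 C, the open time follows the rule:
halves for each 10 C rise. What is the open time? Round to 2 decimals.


Factor = 2^((46-25)/10) = 4.2871
Open time = 40 / 4.2871 = 9.33 min

9.33


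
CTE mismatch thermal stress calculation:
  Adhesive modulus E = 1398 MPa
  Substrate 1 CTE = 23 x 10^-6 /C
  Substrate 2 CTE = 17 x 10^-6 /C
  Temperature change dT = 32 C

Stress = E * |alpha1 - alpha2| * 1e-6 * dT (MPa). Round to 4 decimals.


delta_alpha = |23 - 17| = 6 x 10^-6/C
Stress = 1398 * 6e-6 * 32
= 0.2684 MPa

0.2684


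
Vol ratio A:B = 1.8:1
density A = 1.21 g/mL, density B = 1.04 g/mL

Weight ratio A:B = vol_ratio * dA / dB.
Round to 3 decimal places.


Weight ratio = 1.8 * 1.21 / 1.04
= 2.094

2.094


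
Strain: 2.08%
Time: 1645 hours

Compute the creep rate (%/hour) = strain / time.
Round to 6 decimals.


Creep rate = 2.08 / 1645
= 0.001264 %/h

0.001264


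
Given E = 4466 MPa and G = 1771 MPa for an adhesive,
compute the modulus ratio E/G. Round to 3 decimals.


E/G ratio = 4466 / 1771 = 2.522

2.522


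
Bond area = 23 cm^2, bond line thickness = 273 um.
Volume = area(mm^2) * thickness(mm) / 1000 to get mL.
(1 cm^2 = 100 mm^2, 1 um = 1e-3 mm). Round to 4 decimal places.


area_mm2 = 23 * 100 = 2300
blt_mm = 273 * 1e-3 = 0.273
vol_mm3 = 2300 * 0.273 = 627.9
vol_mL = 627.9 / 1000 = 0.6279 mL

0.6279


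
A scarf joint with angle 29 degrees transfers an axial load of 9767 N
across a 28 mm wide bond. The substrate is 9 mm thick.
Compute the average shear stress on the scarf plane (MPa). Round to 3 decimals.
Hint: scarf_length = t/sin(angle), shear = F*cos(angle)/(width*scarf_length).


scarf_length = 9 / sin(29 deg) = 18.5640 mm
cos(29 deg) = 0.874620
shear stress = 9767 * 0.874620 / (28 * 18.5640)
= 16.434 MPa

16.434


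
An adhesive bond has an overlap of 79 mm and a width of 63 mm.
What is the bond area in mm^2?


Bond area = overlap * width
= 79 * 63
= 4977 mm^2

4977


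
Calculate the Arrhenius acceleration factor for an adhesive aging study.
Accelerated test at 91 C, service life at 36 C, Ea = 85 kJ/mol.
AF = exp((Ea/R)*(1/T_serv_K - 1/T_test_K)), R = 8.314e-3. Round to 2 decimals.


T_test = 364.15 K, T_serv = 309.15 K
Ea/R = 85 / 0.008314 = 10223.72
AF = exp(10223.72 * (1/309.15 - 1/364.15))
= 147.65

147.65


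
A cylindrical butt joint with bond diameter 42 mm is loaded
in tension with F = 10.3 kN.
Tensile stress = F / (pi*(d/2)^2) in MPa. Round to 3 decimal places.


Area = pi * (42/2)^2 = 1385.4424 mm^2
Stress = 10.3*1000 / 1385.4424
= 7.434 MPa

7.434


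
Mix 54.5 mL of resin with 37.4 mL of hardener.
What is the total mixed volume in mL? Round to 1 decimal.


Total = 54.5 + 37.4 = 91.9 mL

91.9


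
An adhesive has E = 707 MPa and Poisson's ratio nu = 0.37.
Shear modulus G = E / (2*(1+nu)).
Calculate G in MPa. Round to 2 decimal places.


G = 707 / (2*(1+0.37))
= 707 / 2.74
= 258.03 MPa

258.03


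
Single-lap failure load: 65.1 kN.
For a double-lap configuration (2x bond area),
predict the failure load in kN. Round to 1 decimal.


Failure load = 65.1 * 2 = 130.2 kN

130.2


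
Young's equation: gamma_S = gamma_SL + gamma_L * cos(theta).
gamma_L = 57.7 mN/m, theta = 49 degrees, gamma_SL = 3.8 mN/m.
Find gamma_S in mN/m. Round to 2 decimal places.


cos(49 deg) = 0.656059
gamma_S = 3.8 + 57.7 * 0.656059
= 41.65 mN/m

41.65


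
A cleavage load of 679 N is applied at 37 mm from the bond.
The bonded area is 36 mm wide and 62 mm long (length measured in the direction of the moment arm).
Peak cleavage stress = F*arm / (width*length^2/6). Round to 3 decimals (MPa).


Moment = 679 * 37 = 25123 N*mm
Section modulus = 36 * 3844 / 6 = 138384 / 6 mm^3
Stress = 25123 / (138384 / 6) = 150738 / 138384
= 1.089 MPa

1.089


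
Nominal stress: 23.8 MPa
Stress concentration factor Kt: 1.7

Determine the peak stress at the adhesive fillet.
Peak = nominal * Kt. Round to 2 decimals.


Peak stress = 23.8 * 1.7
= 40.46 MPa

40.46


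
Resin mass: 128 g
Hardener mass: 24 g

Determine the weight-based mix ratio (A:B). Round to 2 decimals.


Ratio = 128 / 24 = 5.33

5.33


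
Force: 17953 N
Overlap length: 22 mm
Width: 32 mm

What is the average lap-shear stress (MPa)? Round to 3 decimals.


Average shear stress = F / (overlap * width)
= 17953 / (22 * 32)
= 25.501 MPa

25.501


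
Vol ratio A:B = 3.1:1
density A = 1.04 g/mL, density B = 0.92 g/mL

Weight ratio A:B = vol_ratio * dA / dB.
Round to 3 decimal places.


Weight ratio = 3.1 * 1.04 / 0.92
= 3.504

3.504


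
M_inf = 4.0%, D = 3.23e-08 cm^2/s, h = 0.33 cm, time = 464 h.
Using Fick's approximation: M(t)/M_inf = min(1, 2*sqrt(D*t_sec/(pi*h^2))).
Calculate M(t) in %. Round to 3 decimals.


t = 1670400 s
ratio = min(1, 2*sqrt(3.23e-08*1670400/(pi*0.1089)))
= 0.794242
M(t) = 4.0 * 0.794242 = 3.177%

3.177


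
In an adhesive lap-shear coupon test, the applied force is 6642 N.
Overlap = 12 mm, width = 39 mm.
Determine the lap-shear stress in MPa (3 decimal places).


stress = F / (overlap * width)
= 6642 / (12 * 39)
= 14.192 MPa

14.192


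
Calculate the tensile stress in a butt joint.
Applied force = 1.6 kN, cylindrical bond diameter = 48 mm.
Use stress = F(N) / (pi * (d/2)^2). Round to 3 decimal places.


A = pi * 24.0^2 = 1809.5574 mm^2
sigma = 1600.0 / 1809.5574 = 0.884 MPa

0.884


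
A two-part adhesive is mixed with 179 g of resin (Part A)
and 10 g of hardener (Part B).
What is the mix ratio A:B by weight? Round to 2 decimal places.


Mix ratio = mass_A / mass_B
= 179 / 10
= 17.90

17.90


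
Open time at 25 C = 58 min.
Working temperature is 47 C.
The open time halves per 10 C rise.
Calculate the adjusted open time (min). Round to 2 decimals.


factor = 2^((47 - 25) / 10) = 4.5948
ot = 58 / 4.5948 = 12.62 min

12.62


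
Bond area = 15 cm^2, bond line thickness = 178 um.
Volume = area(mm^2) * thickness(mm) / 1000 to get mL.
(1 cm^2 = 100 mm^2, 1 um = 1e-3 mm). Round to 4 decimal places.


area_mm2 = 15 * 100 = 1500
blt_mm = 178 * 1e-3 = 0.178
vol_mm3 = 1500 * 0.178 = 267.0
vol_mL = 267.0 / 1000 = 0.2670 mL

0.2670


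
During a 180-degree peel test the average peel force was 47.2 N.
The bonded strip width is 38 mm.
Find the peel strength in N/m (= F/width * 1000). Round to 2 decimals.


Peel strength = F/width * 1000
= 47.2 / 38 * 1000
= 1242.11 N/m

1242.11


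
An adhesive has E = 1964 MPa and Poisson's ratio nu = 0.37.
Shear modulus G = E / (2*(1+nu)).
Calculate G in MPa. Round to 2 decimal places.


G = 1964 / (2*(1+0.37))
= 1964 / 2.74
= 716.79 MPa

716.79


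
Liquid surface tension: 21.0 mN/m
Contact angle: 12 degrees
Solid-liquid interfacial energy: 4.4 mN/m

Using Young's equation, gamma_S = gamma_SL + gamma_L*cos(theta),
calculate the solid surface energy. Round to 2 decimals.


gamma_S = 4.4 + 21.0 * cos(12)
= 24.94 mN/m

24.94


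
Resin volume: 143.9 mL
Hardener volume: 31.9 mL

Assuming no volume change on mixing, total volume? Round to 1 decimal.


V_total = 143.9 + 31.9 = 175.8 mL

175.8


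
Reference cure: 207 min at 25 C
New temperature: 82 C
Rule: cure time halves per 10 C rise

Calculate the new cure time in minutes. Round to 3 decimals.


factor = 2^((82-25)/10) = 51.9842
t_new = 207 / 51.9842 = 3.982 min

3.982


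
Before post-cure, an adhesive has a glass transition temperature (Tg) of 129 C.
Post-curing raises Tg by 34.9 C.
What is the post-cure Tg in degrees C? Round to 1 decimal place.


Tg_post = Tg_base + delta_Tg
= 129 + 34.9
= 163.9 C

163.9


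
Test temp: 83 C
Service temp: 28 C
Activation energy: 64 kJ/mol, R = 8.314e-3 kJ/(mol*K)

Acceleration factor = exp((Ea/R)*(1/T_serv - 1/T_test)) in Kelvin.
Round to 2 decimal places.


AF = exp((64/0.008314)*(1/301.15 - 1/356.15))
= 51.80

51.80


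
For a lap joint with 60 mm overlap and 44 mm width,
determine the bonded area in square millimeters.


Area = 60 * 44 = 2640 mm^2

2640


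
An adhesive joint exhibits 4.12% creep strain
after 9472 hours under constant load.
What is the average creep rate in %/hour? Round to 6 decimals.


Creep rate = strain / time
= 4.12 / 9472
= 0.000435 %/h

0.000435


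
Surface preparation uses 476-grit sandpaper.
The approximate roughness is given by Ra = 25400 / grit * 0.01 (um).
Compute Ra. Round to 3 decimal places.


Ra = 25400 / 476 * 0.01
= 254 / 476
= 0.534 um

0.534


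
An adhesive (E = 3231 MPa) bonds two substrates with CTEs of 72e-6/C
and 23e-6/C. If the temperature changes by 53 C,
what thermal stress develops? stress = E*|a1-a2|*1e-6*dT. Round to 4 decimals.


Stress = 3231 * |72 - 23| * 1e-6 * 53
= 8.3909 MPa

8.3909


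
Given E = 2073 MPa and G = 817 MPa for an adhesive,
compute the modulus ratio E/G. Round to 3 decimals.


E/G ratio = 2073 / 817 = 2.537

2.537


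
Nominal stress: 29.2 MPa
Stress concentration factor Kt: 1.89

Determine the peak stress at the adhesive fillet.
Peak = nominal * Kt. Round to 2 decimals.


Peak stress = 29.2 * 1.89
= 55.19 MPa

55.19


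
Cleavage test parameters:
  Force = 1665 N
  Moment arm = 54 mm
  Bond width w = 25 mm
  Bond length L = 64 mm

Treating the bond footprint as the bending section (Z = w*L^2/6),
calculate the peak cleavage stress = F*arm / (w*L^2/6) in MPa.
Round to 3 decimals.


M = 1665 * 54 = 89910 N*mm
Z = 25 * 64^2 / 6 = 102400 / 6 mm^3
sigma = M / Z = 6 * 89910 / 102400 = 539460 / 102400
= 5.268 MPa

5.268


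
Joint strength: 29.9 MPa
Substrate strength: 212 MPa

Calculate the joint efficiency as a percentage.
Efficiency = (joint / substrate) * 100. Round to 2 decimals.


Efficiency = (29.9 / 212) * 100 = 14.10%

14.10


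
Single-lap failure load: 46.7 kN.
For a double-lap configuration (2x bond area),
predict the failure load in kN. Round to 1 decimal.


Failure load = 46.7 * 2 = 93.4 kN

93.4


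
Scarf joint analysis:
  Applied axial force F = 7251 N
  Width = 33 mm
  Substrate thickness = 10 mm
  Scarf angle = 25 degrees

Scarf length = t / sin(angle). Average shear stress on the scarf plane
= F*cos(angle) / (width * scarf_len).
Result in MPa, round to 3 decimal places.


Scarf length = 10 / sin(25 deg) = 23.6620 mm
cos(25 deg) = 0.906308
Shear = 7251 * 0.906308 / (33 * 23.6620)
= 8.416 MPa

8.416


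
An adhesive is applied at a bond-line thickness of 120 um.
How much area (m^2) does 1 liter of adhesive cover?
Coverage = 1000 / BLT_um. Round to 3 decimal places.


Coverage = 1000 / 120 = 8.333 m^2

8.333


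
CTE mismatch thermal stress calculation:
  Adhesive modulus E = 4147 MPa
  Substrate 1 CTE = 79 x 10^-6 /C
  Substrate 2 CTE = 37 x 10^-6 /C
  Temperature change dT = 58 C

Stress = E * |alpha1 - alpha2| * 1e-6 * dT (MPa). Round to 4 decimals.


delta_alpha = |79 - 37| = 42 x 10^-6/C
Stress = 4147 * 42e-6 * 58
= 10.1021 MPa

10.1021


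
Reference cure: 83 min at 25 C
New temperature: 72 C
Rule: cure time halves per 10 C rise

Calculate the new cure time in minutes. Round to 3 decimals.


factor = 2^((72-25)/10) = 25.9921
t_new = 83 / 25.9921 = 3.193 min

3.193


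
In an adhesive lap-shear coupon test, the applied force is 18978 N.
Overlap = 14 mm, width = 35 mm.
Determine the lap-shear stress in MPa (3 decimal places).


stress = F / (overlap * width)
= 18978 / (14 * 35)
= 38.731 MPa

38.731


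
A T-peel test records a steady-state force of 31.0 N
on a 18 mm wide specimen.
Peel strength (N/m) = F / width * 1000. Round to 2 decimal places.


Peel strength = 31.0 / 18 * 1000
= 1722.22 N/m

1722.22


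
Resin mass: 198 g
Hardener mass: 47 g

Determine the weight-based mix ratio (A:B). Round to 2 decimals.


Ratio = 198 / 47 = 4.21

4.21


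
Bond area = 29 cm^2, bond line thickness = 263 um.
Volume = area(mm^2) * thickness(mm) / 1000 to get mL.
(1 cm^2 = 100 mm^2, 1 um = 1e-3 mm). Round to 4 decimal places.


area_mm2 = 29 * 100 = 2900
blt_mm = 263 * 1e-3 = 0.263
vol_mm3 = 2900 * 0.263 = 762.7
vol_mL = 762.7 / 1000 = 0.7627 mL

0.7627


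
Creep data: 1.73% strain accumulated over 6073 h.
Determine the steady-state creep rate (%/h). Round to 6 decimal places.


Rate = 1.73 / 6073 = 0.000285 %/h

0.000285


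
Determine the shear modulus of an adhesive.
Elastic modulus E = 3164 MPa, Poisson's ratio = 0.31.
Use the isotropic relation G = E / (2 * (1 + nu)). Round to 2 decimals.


G = 3164 / (2*(1+0.31)) = 3164 / 2.62
= 1207.63 MPa

1207.63


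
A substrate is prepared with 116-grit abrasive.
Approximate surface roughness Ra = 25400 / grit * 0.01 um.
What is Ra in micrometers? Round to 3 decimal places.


Ra = 25400 / 116 * 0.01 = 2.190 um

2.190


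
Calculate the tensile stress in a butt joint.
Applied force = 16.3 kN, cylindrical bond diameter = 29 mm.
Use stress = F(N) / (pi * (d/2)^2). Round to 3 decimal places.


A = pi * 14.5^2 = 660.5199 mm^2
sigma = 16300.0 / 660.5199 = 24.678 MPa

24.678


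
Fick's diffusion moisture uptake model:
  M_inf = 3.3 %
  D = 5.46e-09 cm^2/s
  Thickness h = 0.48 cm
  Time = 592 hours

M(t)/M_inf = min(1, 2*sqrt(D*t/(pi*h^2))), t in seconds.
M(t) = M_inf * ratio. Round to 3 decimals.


t_sec = 592 * 3600 = 2131200
ratio = 2*sqrt(5.46e-09*2131200/(pi*0.48^2))
= min(1, 0.253584)
= 0.253584
M(t) = 3.3 * 0.253584 = 0.837 %

0.837


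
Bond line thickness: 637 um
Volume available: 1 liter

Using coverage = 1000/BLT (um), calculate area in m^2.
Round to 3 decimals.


1 L = 1e6 mm^3, thickness = 637 um = 0.637 mm
Area = 1e6 / 0.637 mm^2 = (1e6 / 0.637) / 1e6 m^2 = 1000 / 637 m^2
= 1.570 m^2

1.570


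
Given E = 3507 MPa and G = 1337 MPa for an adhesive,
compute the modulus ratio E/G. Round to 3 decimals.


E/G ratio = 3507 / 1337 = 2.623

2.623


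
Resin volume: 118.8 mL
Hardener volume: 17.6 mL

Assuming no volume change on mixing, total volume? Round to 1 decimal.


V_total = 118.8 + 17.6 = 136.4 mL

136.4


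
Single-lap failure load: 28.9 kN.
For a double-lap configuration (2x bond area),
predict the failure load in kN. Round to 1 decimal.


Failure load = 28.9 * 2 = 57.8 kN

57.8


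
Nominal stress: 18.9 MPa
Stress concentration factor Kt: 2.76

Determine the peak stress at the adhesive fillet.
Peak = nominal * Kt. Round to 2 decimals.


Peak stress = 18.9 * 2.76
= 52.16 MPa

52.16


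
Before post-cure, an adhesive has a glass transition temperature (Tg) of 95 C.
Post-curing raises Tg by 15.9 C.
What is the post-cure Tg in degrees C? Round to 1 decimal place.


Tg_post = Tg_base + delta_Tg
= 95 + 15.9
= 110.9 C

110.9


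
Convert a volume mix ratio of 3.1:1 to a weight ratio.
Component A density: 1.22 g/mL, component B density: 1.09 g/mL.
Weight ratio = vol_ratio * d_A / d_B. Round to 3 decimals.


= 3.1 * 1.22 / 1.09 = 3.470

3.470


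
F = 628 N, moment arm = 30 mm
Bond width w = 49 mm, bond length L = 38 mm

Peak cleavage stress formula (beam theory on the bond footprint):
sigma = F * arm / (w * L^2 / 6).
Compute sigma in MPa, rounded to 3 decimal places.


sigma = (628 * 30) / (49 * 1444 / 6)
= 18840 * 6 / 70756
= 113040 / 70756
= 1.598 MPa

1.598


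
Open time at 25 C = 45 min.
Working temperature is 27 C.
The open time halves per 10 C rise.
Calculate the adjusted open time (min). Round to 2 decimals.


factor = 2^((27 - 25) / 10) = 1.1487
ot = 45 / 1.1487 = 39.17 min

39.17


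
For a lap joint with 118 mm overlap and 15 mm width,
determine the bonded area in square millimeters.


Area = 118 * 15 = 1770 mm^2

1770


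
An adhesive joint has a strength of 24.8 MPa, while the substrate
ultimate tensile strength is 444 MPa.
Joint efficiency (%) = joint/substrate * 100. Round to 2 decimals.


Efficiency = 24.8 / 444 * 100
= 5.59%

5.59


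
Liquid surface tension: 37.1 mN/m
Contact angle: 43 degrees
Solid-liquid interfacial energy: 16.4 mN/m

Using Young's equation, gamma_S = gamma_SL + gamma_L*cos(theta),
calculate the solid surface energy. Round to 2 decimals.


gamma_S = 16.4 + 37.1 * cos(43)
= 43.53 mN/m

43.53


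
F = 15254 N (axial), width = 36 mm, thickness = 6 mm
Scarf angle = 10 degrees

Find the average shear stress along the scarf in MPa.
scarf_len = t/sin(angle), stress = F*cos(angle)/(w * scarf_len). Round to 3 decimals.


scarf_len = 6/sin(10 deg) = 34.5526
cos(10 deg) = 0.984808
stress = 15254*0.984808/(36*34.5526) = 12.077 MPa

12.077


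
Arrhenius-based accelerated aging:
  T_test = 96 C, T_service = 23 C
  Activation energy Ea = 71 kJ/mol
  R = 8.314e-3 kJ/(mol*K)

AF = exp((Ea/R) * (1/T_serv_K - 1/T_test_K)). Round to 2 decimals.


T_test_K = 369.15, T_serv_K = 296.15
AF = exp((71/8.314e-3) * (1/296.15 - 1/369.15))
= 299.58

299.58


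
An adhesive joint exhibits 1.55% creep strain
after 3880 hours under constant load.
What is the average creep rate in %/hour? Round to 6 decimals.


Creep rate = strain / time
= 1.55 / 3880
= 0.000399 %/h

0.000399


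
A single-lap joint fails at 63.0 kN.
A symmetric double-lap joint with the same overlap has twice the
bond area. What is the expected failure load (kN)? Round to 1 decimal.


Double-lap load = 2 * 63.0 = 126.0 kN

126.0


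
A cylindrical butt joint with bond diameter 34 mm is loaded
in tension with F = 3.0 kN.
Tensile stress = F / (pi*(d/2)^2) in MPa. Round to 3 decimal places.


Area = pi * (34/2)^2 = 907.9203 mm^2
Stress = 3.0*1000 / 907.9203
= 3.304 MPa

3.304


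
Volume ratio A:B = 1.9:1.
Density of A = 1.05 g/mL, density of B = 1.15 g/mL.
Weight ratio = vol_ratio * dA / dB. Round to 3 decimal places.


Wt ratio = 1.9 * 1.05 / 1.15
= 1.735

1.735


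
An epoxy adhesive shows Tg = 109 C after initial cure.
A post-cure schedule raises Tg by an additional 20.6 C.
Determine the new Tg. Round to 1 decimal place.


New Tg = 109 + 20.6
= 129.6 C

129.6


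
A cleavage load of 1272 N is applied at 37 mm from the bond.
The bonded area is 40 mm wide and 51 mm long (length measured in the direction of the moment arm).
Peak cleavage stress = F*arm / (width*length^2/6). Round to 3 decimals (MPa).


Moment = 1272 * 37 = 47064 N*mm
Section modulus = 40 * 2601 / 6 = 104040 / 6 mm^3
Stress = 47064 / (104040 / 6) = 282384 / 104040
= 2.714 MPa

2.714


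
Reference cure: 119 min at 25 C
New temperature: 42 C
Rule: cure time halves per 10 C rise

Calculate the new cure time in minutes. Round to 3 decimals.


factor = 2^((42-25)/10) = 3.2490
t_new = 119 / 3.2490 = 36.627 min

36.627


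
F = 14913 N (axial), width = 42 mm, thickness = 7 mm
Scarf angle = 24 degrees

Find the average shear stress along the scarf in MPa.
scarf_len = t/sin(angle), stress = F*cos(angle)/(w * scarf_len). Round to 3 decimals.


scarf_len = 7/sin(24 deg) = 17.2102
cos(24 deg) = 0.913545
stress = 14913*0.913545/(42*17.2102) = 18.848 MPa

18.848


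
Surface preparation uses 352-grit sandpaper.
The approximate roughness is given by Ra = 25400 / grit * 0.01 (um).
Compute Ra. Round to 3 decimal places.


Ra = 25400 / 352 * 0.01
= 254 / 352
= 0.722 um

0.722


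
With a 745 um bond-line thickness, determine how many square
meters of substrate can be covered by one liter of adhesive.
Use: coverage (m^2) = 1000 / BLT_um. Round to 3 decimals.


Coverage = 1000 / 745 = 1.342 m^2

1.342


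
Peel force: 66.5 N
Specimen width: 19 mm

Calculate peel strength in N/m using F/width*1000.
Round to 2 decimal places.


Peel strength = 66.5 / 19 * 1000 = 3500.00 N/m

3500.00


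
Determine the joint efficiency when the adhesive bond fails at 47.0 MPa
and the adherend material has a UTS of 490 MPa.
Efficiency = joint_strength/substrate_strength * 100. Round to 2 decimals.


Joint efficiency = 47.0 / 490 * 100
= 9.59%

9.59


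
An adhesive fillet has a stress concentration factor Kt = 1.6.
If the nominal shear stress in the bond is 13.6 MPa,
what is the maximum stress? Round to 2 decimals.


Max stress = 13.6 * 1.6 = 21.76 MPa

21.76


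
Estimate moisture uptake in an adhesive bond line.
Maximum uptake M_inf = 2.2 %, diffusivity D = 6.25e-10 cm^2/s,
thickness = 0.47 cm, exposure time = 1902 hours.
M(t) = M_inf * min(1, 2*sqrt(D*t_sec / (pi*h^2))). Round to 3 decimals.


Convert time: 1902 h = 6847200 s
ratio = min(1, 2*sqrt(6.25e-10*6847200/(pi*0.47^2)))
= 0.157056
M(t) = 2.2 * 0.157056 = 0.346%

0.346


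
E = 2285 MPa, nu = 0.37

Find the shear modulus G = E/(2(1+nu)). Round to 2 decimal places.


G = 2285 / (2 * 1.37)
= 833.94 MPa

833.94


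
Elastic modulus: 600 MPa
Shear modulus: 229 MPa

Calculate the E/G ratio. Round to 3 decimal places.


E / G = 600 / 229 = 2.620

2.620


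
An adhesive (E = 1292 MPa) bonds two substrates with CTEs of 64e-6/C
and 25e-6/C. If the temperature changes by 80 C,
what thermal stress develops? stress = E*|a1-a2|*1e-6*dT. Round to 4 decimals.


Stress = 1292 * |64 - 25| * 1e-6 * 80
= 4.0310 MPa

4.0310


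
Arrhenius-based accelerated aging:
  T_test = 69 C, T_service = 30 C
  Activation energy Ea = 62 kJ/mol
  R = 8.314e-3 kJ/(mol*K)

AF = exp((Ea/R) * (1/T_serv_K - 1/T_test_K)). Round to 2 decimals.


T_test_K = 342.15, T_serv_K = 303.15
AF = exp((62/8.314e-3) * (1/303.15 - 1/342.15))
= 16.51

16.51


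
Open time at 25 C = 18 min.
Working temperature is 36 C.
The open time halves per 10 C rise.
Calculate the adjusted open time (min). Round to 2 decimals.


factor = 2^((36 - 25) / 10) = 2.1435
ot = 18 / 2.1435 = 8.40 min

8.40


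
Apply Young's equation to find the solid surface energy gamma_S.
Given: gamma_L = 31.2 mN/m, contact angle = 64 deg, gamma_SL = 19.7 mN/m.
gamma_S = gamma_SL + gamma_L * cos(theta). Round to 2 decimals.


theta_rad = 64 * pi/180 = 1.117011
gamma_S = 19.7 + 31.2 * cos(1.117011)
= 33.38 mN/m

33.38


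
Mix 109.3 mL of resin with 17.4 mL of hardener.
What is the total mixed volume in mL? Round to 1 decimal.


Total = 109.3 + 17.4 = 126.7 mL

126.7


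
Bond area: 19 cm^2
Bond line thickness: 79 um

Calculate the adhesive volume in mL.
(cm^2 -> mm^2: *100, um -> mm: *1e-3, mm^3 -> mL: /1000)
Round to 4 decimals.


V = 19*100 * 79*1e-3 / 1000
= 0.1501 mL

0.1501


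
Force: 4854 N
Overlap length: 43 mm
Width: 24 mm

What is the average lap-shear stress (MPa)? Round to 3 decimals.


Average shear stress = F / (overlap * width)
= 4854 / (43 * 24)
= 4.703 MPa

4.703


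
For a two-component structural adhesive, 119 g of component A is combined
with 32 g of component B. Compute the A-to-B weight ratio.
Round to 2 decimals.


Weight ratio A:B = 119 / 32
= 3.72

3.72


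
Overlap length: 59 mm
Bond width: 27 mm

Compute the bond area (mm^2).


Bond area = 59 * 27 = 1593 mm^2

1593


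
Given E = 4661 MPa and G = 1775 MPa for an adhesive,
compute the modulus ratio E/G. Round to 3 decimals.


E/G ratio = 4661 / 1775 = 2.626

2.626


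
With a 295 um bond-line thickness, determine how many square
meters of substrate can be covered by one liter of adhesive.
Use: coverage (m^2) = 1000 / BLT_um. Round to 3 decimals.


Coverage = 1000 / 295 = 3.390 m^2

3.390


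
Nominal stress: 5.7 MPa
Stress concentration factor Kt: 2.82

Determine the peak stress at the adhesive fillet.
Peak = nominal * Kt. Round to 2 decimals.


Peak stress = 5.7 * 2.82
= 16.07 MPa

16.07


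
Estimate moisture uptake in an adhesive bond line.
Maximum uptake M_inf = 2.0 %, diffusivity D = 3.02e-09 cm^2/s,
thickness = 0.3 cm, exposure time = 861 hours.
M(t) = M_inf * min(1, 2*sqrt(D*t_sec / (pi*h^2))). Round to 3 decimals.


Convert time: 861 h = 3099600 s
ratio = min(1, 2*sqrt(3.02e-09*3099600/(pi*0.3^2)))
= 0.363907
M(t) = 2.0 * 0.363907 = 0.728%

0.728


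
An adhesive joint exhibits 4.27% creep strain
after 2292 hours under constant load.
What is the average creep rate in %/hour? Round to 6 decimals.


Creep rate = strain / time
= 4.27 / 2292
= 0.001863 %/h

0.001863


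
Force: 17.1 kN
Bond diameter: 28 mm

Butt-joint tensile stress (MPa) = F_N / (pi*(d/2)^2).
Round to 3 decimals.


F_N = 17.1 * 1000 = 17100.0 N
A = pi*(14.0)^2 = 615.7522 mm^2
stress = 17100.0 / 615.7522 = 27.771 MPa

27.771


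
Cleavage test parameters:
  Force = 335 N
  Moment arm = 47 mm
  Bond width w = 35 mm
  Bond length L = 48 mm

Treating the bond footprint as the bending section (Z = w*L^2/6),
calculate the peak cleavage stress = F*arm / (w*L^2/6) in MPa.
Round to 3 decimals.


M = 335 * 47 = 15745 N*mm
Z = 35 * 48^2 / 6 = 80640 / 6 mm^3
sigma = M / Z = 6 * 15745 / 80640 = 94470 / 80640
= 1.172 MPa

1.172


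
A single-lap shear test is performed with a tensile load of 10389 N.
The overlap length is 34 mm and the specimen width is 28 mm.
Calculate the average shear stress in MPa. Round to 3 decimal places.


Shear stress = F / (overlap * width)
= 10389 / (34 * 28)
= 10389 / 952
= 10.913 MPa

10.913


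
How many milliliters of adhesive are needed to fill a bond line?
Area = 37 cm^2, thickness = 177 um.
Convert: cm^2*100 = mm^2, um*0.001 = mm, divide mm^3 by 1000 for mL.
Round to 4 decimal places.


= (37 * 100) * (177 * 0.001) / 1000
= 0.6549 mL

0.6549


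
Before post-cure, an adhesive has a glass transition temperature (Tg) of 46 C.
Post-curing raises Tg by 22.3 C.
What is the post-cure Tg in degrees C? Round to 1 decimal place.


Tg_post = Tg_base + delta_Tg
= 46 + 22.3
= 68.3 C

68.3


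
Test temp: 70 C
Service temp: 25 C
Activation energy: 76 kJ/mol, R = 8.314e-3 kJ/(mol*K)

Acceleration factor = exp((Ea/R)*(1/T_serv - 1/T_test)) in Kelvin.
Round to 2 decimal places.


AF = exp((76/0.008314)*(1/298.15 - 1/343.15))
= 55.74

55.74


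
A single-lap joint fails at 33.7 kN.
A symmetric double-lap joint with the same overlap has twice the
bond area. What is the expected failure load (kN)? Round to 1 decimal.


Double-lap load = 2 * 33.7 = 67.4 kN

67.4


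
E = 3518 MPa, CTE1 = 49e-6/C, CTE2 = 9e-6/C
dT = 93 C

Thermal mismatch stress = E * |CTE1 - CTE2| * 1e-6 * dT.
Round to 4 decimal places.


= 3518 * 40e-6 * 93
= 13.0870 MPa

13.0870


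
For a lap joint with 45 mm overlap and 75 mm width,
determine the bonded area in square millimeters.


Area = 45 * 75 = 3375 mm^2

3375


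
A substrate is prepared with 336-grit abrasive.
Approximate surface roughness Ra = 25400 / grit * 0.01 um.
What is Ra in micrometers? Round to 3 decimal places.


Ra = 25400 / 336 * 0.01 = 0.756 um

0.756


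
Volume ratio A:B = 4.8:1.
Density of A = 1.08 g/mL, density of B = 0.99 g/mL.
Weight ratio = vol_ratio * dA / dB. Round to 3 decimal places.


Wt ratio = 4.8 * 1.08 / 0.99
= 5.236

5.236


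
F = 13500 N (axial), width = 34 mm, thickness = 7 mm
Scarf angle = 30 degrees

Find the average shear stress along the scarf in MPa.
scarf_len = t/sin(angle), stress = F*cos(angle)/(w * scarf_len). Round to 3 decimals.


scarf_len = 7/sin(30 deg) = 14.0000
cos(30 deg) = 0.866025
stress = 13500*0.866025/(34*14.0000) = 24.562 MPa

24.562


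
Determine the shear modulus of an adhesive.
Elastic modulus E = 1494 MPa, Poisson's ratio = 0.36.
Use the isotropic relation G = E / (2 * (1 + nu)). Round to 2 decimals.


G = 1494 / (2*(1+0.36)) = 1494 / 2.72
= 549.26 MPa

549.26


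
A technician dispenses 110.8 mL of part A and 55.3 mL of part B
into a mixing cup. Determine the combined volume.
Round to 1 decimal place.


Combined volume = 110.8 + 55.3
= 166.1 mL

166.1


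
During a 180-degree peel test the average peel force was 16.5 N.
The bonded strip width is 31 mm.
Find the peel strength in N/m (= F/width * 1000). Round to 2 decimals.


Peel strength = F/width * 1000
= 16.5 / 31 * 1000
= 532.26 N/m

532.26


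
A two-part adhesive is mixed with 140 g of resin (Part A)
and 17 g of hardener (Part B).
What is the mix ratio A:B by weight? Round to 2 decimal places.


Mix ratio = mass_A / mass_B
= 140 / 17
= 8.24

8.24


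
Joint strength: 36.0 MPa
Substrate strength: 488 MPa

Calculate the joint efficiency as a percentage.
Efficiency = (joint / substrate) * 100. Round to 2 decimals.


Efficiency = (36.0 / 488) * 100 = 7.38%

7.38


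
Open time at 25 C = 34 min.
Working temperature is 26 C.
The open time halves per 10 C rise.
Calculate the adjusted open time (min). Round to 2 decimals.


factor = 2^((26 - 25) / 10) = 1.0718
ot = 34 / 1.0718 = 31.72 min

31.72


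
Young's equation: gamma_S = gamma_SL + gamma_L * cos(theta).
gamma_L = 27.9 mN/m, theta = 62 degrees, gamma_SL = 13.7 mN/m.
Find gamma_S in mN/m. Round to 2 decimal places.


cos(62 deg) = 0.469472
gamma_S = 13.7 + 27.9 * 0.469472
= 26.80 mN/m

26.80


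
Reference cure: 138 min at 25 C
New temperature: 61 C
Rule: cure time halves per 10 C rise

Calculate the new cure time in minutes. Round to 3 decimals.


factor = 2^((61-25)/10) = 12.1257
t_new = 138 / 12.1257 = 11.381 min

11.381


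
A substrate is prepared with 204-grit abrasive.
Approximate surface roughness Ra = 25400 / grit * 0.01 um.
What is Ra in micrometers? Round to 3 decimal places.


Ra = 25400 / 204 * 0.01 = 1.245 um

1.245


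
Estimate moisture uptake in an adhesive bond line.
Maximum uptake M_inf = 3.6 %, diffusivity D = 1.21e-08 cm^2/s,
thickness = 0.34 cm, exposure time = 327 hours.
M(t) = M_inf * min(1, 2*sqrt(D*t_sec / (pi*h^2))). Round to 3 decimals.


Convert time: 327 h = 1177200 s
ratio = min(1, 2*sqrt(1.21e-08*1177200/(pi*0.34^2)))
= 0.396090
M(t) = 3.6 * 0.396090 = 1.426%

1.426


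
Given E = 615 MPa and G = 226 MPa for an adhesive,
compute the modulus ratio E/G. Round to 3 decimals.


E/G ratio = 615 / 226 = 2.721

2.721


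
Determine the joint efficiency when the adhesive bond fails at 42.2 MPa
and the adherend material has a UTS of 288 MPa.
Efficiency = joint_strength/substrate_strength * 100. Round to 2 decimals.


Joint efficiency = 42.2 / 288 * 100
= 14.65%

14.65


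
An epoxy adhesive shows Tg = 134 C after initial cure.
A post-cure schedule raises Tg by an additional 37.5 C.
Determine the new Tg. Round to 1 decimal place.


New Tg = 134 + 37.5
= 171.5 C

171.5


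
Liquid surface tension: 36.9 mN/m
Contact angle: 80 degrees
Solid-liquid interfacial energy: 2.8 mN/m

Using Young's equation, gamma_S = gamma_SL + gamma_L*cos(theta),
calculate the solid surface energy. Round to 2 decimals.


gamma_S = 2.8 + 36.9 * cos(80)
= 9.21 mN/m

9.21


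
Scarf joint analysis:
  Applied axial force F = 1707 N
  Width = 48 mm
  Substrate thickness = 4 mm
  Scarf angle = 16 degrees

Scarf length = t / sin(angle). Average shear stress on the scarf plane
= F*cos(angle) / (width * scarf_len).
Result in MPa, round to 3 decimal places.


Scarf length = 4 / sin(16 deg) = 14.5118 mm
cos(16 deg) = 0.961262
Shear = 1707 * 0.961262 / (48 * 14.5118)
= 2.356 MPa

2.356


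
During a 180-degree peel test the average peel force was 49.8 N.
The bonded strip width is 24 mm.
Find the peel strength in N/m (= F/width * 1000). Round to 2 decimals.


Peel strength = F/width * 1000
= 49.8 / 24 * 1000
= 2075.00 N/m

2075.00


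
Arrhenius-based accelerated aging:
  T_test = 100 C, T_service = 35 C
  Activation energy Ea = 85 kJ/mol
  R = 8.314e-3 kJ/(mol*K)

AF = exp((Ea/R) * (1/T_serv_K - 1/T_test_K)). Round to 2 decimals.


T_test_K = 373.15, T_serv_K = 308.15
AF = exp((85/8.314e-3) * (1/308.15 - 1/373.15))
= 323.54

323.54


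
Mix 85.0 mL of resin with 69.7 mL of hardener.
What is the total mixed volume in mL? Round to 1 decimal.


Total = 85.0 + 69.7 = 154.7 mL

154.7


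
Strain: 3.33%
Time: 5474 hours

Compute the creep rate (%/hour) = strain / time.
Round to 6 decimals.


Creep rate = 3.33 / 5474
= 0.000608 %/h

0.000608


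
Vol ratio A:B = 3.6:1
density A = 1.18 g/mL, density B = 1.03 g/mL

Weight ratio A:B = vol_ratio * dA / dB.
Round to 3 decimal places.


Weight ratio = 3.6 * 1.18 / 1.03
= 4.124

4.124


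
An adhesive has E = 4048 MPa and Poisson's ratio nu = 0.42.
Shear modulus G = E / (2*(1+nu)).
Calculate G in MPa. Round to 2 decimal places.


G = 4048 / (2*(1+0.42))
= 4048 / 2.84
= 1425.35 MPa

1425.35


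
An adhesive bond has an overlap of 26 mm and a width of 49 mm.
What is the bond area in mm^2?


Bond area = overlap * width
= 26 * 49
= 1274 mm^2

1274


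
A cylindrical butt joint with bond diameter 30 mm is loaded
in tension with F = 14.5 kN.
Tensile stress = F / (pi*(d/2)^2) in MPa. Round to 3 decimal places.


Area = pi * (30/2)^2 = 706.8583 mm^2
Stress = 14.5*1000 / 706.8583
= 20.513 MPa

20.513


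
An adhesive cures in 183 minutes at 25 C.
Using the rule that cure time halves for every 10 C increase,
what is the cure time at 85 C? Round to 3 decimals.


Factor = 2^((85 - 25) / 10) = 64.0000
Cure time = 183 / 64.0000
= 2.859 minutes

2.859


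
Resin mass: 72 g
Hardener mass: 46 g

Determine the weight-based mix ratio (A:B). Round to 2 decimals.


Ratio = 72 / 46 = 1.57

1.57


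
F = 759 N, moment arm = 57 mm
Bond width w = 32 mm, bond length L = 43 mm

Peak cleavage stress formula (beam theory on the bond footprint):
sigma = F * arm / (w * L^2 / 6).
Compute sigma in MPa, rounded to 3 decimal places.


sigma = (759 * 57) / (32 * 1849 / 6)
= 43263 * 6 / 59168
= 259578 / 59168
= 4.387 MPa

4.387


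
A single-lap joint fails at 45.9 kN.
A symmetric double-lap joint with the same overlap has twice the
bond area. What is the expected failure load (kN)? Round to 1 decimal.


Double-lap load = 2 * 45.9 = 91.8 kN

91.8


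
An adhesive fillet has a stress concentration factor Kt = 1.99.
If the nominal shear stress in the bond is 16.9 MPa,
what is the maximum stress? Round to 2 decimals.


Max stress = 16.9 * 1.99 = 33.63 MPa

33.63


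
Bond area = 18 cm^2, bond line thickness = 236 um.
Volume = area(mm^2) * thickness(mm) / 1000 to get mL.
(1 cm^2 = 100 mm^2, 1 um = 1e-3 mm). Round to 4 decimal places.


area_mm2 = 18 * 100 = 1800
blt_mm = 236 * 1e-3 = 0.236
vol_mm3 = 1800 * 0.236 = 424.8
vol_mL = 424.8 / 1000 = 0.4248 mL

0.4248


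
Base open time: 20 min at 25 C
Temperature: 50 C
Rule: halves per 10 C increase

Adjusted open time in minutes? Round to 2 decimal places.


Acceleration = 2^((50-25)/10) = 5.6569
Open time = 20 / 5.6569 = 3.54 min

3.54


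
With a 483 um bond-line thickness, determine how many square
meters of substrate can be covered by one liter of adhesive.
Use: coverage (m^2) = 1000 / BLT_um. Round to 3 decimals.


Coverage = 1000 / 483 = 2.070 m^2

2.070


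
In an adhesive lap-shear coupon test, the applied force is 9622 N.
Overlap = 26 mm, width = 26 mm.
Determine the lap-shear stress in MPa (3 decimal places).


stress = F / (overlap * width)
= 9622 / (26 * 26)
= 14.234 MPa

14.234


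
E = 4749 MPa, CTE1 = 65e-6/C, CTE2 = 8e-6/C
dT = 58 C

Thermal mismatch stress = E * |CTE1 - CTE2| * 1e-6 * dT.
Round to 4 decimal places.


= 4749 * 57e-6 * 58
= 15.7002 MPa

15.7002


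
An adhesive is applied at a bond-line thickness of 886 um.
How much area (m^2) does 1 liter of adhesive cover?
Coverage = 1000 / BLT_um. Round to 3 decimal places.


Coverage = 1000 / 886 = 1.129 m^2

1.129


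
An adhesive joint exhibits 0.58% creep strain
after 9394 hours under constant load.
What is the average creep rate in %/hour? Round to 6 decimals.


Creep rate = strain / time
= 0.58 / 9394
= 0.000062 %/h

0.000062


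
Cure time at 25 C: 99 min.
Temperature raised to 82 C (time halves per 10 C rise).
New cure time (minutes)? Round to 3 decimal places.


Acceleration factor = 2^(57/10) = 51.9842
New time = 99 / 51.9842 = 1.904 min

1.904


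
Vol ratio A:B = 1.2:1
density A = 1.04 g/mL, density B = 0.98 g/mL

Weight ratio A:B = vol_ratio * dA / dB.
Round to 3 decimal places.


Weight ratio = 1.2 * 1.04 / 0.98
= 1.273

1.273


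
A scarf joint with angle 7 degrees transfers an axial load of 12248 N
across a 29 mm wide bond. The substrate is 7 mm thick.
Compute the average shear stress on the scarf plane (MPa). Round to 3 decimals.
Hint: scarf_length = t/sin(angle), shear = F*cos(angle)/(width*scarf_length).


scarf_length = 7 / sin(7 deg) = 57.4386 mm
cos(7 deg) = 0.992546
shear stress = 12248 * 0.992546 / (29 * 57.4386)
= 7.298 MPa

7.298


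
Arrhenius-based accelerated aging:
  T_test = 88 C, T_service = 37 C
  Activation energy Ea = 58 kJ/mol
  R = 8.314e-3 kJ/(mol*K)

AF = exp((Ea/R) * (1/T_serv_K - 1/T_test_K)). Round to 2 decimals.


T_test_K = 361.15, T_serv_K = 310.15
AF = exp((58/8.314e-3) * (1/310.15 - 1/361.15))
= 23.96

23.96
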